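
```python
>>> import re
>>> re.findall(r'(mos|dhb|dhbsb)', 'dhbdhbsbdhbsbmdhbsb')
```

The regex engine tests alternatives in the order written; an earlier branch that matches wins even if a later one would match more.
One capturing group, so `findall` returns just the captured substring from each match — 4 in all.

['dhb', 'dhb', 'dhb', 'dhb']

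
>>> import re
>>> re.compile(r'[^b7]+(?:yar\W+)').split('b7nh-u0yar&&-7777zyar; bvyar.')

['b7', '7777', 'b', '']

This matches one or more of any character except [b7]; then the literal 'yar', then one or more of a non-word character (non-capturing group).
Matches to split on: at [2:13] → 'nh-u0yar&&-'; at [17:23] → 'zyar; '; at [24:29] → 'vyar.'.
Splitting on the pattern gives 4 pieces.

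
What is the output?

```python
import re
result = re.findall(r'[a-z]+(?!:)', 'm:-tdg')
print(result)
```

A negative assertion filters positions out without eating any characters.
Walking the string: at [3:6] → 'tdg'.
With no groups in the pattern, `findall` gives back each whole match — 1 here.

['tdg']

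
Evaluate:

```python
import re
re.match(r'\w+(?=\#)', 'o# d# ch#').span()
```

`re.match` won't scan ahead — the pattern has to work from the very first character.
The match spans [0:1] → 'o'.

(0, 1)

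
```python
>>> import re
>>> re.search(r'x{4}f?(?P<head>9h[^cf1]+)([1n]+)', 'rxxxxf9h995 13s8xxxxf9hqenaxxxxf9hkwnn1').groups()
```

The match spans [1:13] → 'xxxxf9h995 1'.
Captured: group 1 = '9h995 ', group 2 = '1'.

('9h995 ', '1')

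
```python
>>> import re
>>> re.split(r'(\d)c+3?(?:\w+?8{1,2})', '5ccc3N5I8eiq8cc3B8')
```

['', '5', 'eiq', '8', '']

Pattern: a digit (captured); then one or more of the literal 'c', then optionally a literal '3'; then one or more of a word character (lazy), then 1 to 2 of the literal '8' (non-capturing group).
Matches to split on: at [0:9] → '5ccc3N5I8'; at [12:18] → '8cc3B8'.
The group in the pattern means `split` returns the separators' captures alongside the pieces.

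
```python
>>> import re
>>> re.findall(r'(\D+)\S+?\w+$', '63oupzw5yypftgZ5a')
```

['oupzw']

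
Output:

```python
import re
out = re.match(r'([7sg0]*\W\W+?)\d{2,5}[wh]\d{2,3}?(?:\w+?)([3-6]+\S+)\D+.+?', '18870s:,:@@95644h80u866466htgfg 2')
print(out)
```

None

With `match`, the pattern is implicitly anchored at the beginning.
Here the pattern fails at index 0, so the call returns None.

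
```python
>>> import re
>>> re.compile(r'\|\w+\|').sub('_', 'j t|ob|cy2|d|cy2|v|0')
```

Each match is replaced by '_'.

'j t_cy2_cy2_0'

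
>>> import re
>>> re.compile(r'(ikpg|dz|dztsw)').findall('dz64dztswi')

['dz', 'dz']

Alternation isn't longest-match — the leftmost alternative that fits at this position is chosen.
Because there's exactly one group, `findall` drops the full match and keeps group 1 from each hit.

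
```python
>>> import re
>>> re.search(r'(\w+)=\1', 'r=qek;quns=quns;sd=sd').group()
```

After group 1 captures some text, `\1` only succeeds where that same text appears again.
Unlike `match`, `search` isn't anchored — it looks for the pattern anywhere in the string.
The match spans [6:15] → 'quns=quns'.
Captured: group 1 = 'quns'.

'quns=quns'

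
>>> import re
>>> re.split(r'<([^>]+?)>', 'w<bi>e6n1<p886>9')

Matches to split on: at [1:5] → '<bi>'; at [9:15] → '<p886>'.
The group in the pattern means `split` returns the separators' captures alongside the pieces.

['w', 'bi', 'e6n1', 'p886', '9']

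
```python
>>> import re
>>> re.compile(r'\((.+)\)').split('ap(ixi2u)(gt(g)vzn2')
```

['ap', 'ixi2u)(gt(g', 'vzn2']

Matches to split on: at [2:15] → '(ixi2u)(gt(g)'.
The group in the pattern means `split` returns the separators' captures alongside the pieces.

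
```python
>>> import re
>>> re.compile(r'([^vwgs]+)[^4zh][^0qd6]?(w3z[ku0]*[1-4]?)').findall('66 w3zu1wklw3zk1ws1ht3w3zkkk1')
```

[('66', 'w3zu1'), ('k', 'w3zk1'), ('1ht', 'w3zkkk1')]

The pattern matches one or more of any character except [vwgs] (captured); then any character except [4zh], then optionally any character except [0qd6]; then the literal 'w3z', then zero or more of one of [ku0], then optionally a character in [1-4] (captured).
Walking the string: at [0:8] match '66 w3zu1', groups = ('66', 'w3zu1'); at [9:16] match 'klw3zk1', groups = ('k', 'w3zk1'); at [18:29] match '1ht3w3zkkk1', groups = ('1ht', 'w3zkkk1').
Multiple groups make `findall` return tuples — one 2-tuple for each match.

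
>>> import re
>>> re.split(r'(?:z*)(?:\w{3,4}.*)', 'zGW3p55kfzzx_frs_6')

Pattern: zero or more of a literal 'z' (non-capturing group); then 3 to 4 of a word character, then zero or more of any character (non-capturing group).
Matches to split on: at [0:18] → 'zGW3p55kfzzx_frs_6'.
Splitting on the pattern gives 2 pieces.

['', '']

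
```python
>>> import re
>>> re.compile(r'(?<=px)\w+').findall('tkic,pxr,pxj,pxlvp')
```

['r', 'j', 'lvp']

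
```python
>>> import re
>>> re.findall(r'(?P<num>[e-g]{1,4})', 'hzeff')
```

['eff']

Pattern: 1 to 4 of a character in [e-g] (captured as 'num').
Matches: at [2:5] match 'eff', group 1 = 'eff'.
`findall` collects group 1 from the one match (1 total).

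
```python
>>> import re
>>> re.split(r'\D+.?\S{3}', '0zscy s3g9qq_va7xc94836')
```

This matches one or more of a non-digit, then optionally any character; then exactly 3 of a non-whitespace character.
Matches to split on: at [1:11] → 'zscy s3g9q'; at [11:19] → 'q_va7xc9'.
The string is cut at each match, leaving 3 pieces.

['0', '', '4836']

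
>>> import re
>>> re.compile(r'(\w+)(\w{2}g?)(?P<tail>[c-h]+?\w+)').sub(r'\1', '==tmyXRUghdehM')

'==tmyXRUgh'

Each match is replaced using the text its own group 1 captured.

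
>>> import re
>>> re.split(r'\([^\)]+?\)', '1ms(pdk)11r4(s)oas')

`split` removes every match and returns the 3 fragments in between.

['1ms', '11r4', 'oas']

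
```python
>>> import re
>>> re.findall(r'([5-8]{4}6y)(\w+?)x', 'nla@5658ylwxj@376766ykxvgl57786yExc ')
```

[('76766y', 'k'), ('57786y', 'E')]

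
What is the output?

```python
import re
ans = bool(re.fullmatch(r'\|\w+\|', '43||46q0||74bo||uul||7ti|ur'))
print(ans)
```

`re.fullmatch` requires the pattern to consume the entire string.
Here there's no way to consume every character, so the call returns None, and `bool(None)` is False.

False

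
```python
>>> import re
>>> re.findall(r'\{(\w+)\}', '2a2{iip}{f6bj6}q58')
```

['iip', 'f6bj6']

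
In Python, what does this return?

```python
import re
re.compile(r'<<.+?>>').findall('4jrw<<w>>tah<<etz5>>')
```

The `?` after the quantifier makes it lazy — it takes as little as possible before letting the rest of the pattern try.
Walking the string: at [4:9] → '<<w>>'; at [12:20] → '<<etz5>>'.
`findall` yields the raw match text (2 of them) because the pattern has no groups.

['<<w>>', '<<etz5>>']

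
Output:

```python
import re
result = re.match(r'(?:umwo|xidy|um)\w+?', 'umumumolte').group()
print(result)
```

umu

`re.match` won't scan ahead — the pattern has to work from the very first character.
The match spans [0:3] → 'umu'.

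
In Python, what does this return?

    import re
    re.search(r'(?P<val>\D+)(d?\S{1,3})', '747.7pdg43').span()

(3, 7)

The pattern matches one or more of a non-digit (captured as 'val'); then optionally a literal 'd', then 1 to 3 of a non-whitespace character (captured).
The match spans [3:7] → '.7pd'.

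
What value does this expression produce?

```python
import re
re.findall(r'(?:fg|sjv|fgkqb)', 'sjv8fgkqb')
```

['sjv', 'fg']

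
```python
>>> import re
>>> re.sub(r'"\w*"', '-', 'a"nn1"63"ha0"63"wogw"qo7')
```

'a-63-63-qo7'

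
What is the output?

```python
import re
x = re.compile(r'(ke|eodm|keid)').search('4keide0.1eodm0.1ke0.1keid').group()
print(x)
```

Alternation tries branches left to right and keeps the first one that lets the overall match succeed at that position.
Unlike `match`, `search` isn't anchored — it looks for the pattern anywhere in the string.
The match spans [1:3] → 'ke'.
Captured: group 1 = 'ke'.

ke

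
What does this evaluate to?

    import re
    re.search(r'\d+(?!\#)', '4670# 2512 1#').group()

'467'

`(?!…)`/`(?<!…)` only lets a position through if the neighbouring text does NOT match; no characters are consumed.
The match spans [0:3] → '467'.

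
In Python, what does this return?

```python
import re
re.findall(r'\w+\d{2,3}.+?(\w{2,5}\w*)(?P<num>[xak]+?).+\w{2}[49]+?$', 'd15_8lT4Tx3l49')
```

[('8lT4T', 'x')]

Pattern: one or more of a word character, then 2 to 3 of a digit; then one or more of any character (lazy); then 2 to 5 of a word character, then zero or more of a word character (captured); then one or more of one of [xak] (lazy) (captured as 'num'); then one or more of any character; then exactly 2 of a word character, then one or more of one of [49] (lazy); then anchored at the end.
A non-greedy quantifier consumes as few characters as it can — just enough that the remainder of the pattern still matches from where it stops; whatever follows it matches normally.
Walking the string: at [0:14] match 'd15_8lT4Tx3l49', groups = ('8lT4T', 'x').
With 2 capturing groups, `findall` returns a 2-tuple per match.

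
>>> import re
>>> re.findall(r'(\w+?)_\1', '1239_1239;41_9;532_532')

A backreference is literal: `\1` must see the identical characters the first group matched.
Scanning left to right: at [0:9] match '1239_1239', group 1 = '1239'; at [15:22] match '532_532', group 1 = '532'.
`findall` collects group 1 from each match (2 total).

['1239', '532']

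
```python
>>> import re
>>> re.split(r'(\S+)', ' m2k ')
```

[' ', 'm2k', ' ']

Pattern: one or more of a non-whitespace character (captured).
Matches to split on: at [1:4] → 'm2k'.
The group in the pattern means `split` returns the separators' captures alongside the pieces.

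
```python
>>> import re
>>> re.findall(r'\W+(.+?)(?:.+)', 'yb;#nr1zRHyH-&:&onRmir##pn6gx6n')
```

['n']

Pattern: one or more of a non-word character; then one or more of any character (lazy) (captured); then one or more of any character (non-capturing group).
Lazy quantifiers expand one character at a time until the remainder of the pattern can match.
Matches: at [2:31] match ';#nr1zRHyH-&:&onRmir##pn6gx6n', group 1 = 'n'.
`findall` collects group 1 from the one match (1 total).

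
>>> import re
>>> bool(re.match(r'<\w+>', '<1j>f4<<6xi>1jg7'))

True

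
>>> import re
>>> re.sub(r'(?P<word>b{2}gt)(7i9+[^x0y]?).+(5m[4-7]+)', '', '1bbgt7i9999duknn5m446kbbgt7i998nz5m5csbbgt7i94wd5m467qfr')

'1qfr'

This matches exactly 2 of a literal 'b', then the literal 'gt' (captured as 'word'); then the literal '7i', then one or more of the literal '9', then optionally any character except [x0y] (captured); then one or more of any character; then the literal '5m', then one or more of a character in [4-7] (captured).
Matches: at [1:53] → 'bbgt7i9999duknn5m446kbbgt7i998nz5m5csbbgt7i94wd5m467'.
Every occurrence is swapped for ''.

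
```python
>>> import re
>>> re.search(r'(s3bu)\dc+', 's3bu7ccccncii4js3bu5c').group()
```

's3bu7cccc'

Pattern: the literal 's3', then the literal 'bu' (captured); then a digit, then one or more of a literal 'c'.
`re.search` tries every starting position until one works.
The match spans [0:9] → 's3bu7cccc'.
Captured: group 1 = 's3bu'.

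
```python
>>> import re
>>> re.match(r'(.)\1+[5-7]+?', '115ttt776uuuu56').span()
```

(0, 3)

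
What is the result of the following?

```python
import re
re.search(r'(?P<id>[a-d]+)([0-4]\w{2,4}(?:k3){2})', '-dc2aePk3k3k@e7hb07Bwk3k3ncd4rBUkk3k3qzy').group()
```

Pattern: one or more of a character in [a-d] (captured as 'id'); then a character in [0-4], then 2 to 4 of a word character, then the literal 'k3' repeated 2 times (captured).
`search` walks the string left to right and returns the first match it finds.
The match spans [1:11] → 'dc2aePk3k3'.
Captured: group 1 = 'dc', group 2 = '2aePk3k3'.

'dc2aePk3k3'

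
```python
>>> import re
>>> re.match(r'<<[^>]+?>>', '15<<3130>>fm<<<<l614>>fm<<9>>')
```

With `match`, the pattern is implicitly anchored at the beginning.
Here the pattern fails at index 0, so the call returns None.

None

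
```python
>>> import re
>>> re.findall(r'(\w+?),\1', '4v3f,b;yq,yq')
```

['yq']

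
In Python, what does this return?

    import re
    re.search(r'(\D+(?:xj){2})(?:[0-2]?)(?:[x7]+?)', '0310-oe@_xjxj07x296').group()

A non-greedy quantifier consumes as few characters as it can — just enough that the remainder of the pattern still matches from where it stops; whatever follows it matches normally.
The match spans [4:15] → '-oe@_xjxj07'.

'-oe@_xjxj07'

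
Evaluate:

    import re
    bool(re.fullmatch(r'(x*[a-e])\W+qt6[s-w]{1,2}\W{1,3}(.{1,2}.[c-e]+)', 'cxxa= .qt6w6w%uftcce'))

False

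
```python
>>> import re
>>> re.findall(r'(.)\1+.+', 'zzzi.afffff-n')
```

['z']

`\1` has to match the exact text group 1 already captured.
Matches: at [0:13] match 'zzzi.afffff-n', group 1 = 'z'.
`findall` collects group 1 from the one match (1 total).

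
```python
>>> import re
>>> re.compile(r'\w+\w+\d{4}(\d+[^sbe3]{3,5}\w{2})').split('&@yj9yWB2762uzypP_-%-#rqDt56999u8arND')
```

['&@yj9yWB2762uzypP_-%-#', '9u8arND', '']

This matches one or more of a word character, then one or more of a word character, then exactly 4 of a digit; then one or more of a digit, then 3 to 5 of any character except [sbe3], then exactly 2 of a word character (captured).
Matches to split on: at [22:37] → 'rqDt56999u8arND'.
`re.split` interleaves the captured-group text with the surrounding fragments.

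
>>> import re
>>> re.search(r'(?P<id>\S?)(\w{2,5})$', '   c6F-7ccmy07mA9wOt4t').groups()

The match spans [16:22] → '9wOt4t'.
Captured: group 1 = '9', group 2 = 'wOt4t'.

('9', 'wOt4t')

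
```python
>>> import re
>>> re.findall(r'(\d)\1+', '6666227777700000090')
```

['6', '2', '7', '0']

`\1` has to match the exact text group 1 already captured.
Matches: at [0:4] match '6666', group 1 = '6'; at [4:6] match '22', group 1 = '2'; at [6:11] match '77777', group 1 = '7'; at [11:17] match '000000', group 1 = '0'.
With a single group, `findall` returns only what that group captured — 4 items.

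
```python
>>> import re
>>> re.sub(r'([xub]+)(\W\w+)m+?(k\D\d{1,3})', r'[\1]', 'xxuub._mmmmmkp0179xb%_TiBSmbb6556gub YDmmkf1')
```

This matches one or more of one of [xub] (captured); then a non-word character, then one or more of a word character (captured); then one or more of a literal 'm' (lazy); then the literal 'k', then a non-digit, then 1 to 3 of a digit (captured).
The replacement refers to a captured group, so each match is rewritten using its own captured text.

'[xxuub]9xb%_TiBSmbb6556g[ub]'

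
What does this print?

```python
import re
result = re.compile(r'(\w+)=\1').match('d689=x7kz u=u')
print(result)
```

`match` is anchored at position 0; if the pattern doesn't fit there, it returns None.
Here the pattern fails at index 0, so the call returns None.

None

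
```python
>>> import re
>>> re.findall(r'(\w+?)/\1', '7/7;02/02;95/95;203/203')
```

['7', '02', '95', '203']

After group 1 captures some text, `\1` only succeeds where that same text appears again.
Walking the string: at [0:3] match '7/7', group 1 = '7'; at [4:9] match '02/02', group 1 = '02'; at [10:15] match '95/95', group 1 = '95'; at [16:23] match '203/203', group 1 = '203'.
Because there's exactly one group, `findall` drops the full match and keeps group 1 from each hit.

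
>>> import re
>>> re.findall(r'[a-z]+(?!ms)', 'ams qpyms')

Because the assertion is negative and zero-width, positions next to the forbidden text are skipped.
Walking the string: at [0:3] → 'ams'; at [4:9] → 'qpyms'.
No capturing groups, so `findall` returns the 2 full match strings.

['ams', 'qpyms']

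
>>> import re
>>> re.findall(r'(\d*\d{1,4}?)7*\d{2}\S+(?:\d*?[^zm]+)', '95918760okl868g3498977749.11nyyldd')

['959187']

This matches zero or more of a digit, then 1 to 4 of a digit (lazy) (captured); then zero or more of the literal '7', then exactly 2 of a digit, then one or more of a non-whitespace character; then zero or more of a digit (lazy), then one or more of any character except [zm] (non-capturing group).
Because there's exactly one group, `findall` drops the full match and keeps group 1 from the one hit.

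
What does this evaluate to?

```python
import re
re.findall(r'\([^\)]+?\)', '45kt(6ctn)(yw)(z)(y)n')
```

Scanning left to right: at [4:10] → '(6ctn)'; at [10:14] → '(yw)'; at [14:17] → '(z)'; at [17:20] → '(y)'.
Since nothing is captured, `findall` lists the 4 matched substrings directly.

['(6ctn)', '(yw)', '(z)', '(y)']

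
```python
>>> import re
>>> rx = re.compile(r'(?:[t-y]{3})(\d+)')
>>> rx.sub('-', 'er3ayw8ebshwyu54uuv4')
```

Pattern: exactly 3 of a character in [t-y] (non-capturing group); then one or more of a digit (captured).
Matches: at [11:16] → 'wyu54'; at [16:20] → 'uuv4'.
`sub` substitutes '-' at each match site.

'er3ayw8ebsh--'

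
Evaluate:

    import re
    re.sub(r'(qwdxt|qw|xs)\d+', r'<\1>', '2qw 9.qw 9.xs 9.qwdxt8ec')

'2qw 9.qw 9.xs 9.<qwdxt>ec'

Matches: at [16:22] → 'qwdxt8'.
`\1` in the replacement pulls in group 1's text for each match.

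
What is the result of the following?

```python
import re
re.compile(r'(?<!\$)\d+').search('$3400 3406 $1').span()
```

(2, 5)

A negative assertion filters positions out without eating any characters.
Unlike `match`, `search` isn't anchored — it looks for the pattern anywhere in the string.
The match spans [2:5] → '400'.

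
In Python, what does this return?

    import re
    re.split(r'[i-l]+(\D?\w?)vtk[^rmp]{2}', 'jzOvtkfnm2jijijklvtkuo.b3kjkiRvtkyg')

['', 'zO', 'm2', '', '.b3', 'R', '']

The pattern matches one or more of a character in [i-l]; then optionally a non-digit, then optionally a word character (captured); then the literal 'vtk', then exactly 2 of any character except [rmp].
Matches to split on: at [0:8] → 'jzOvtkfn'; at [10:22] → 'jijijklvtkuo'; at [25:35] → 'kjkiRvtkyg'.
Because the pattern has a capturing group, `split` also inserts each captured text between the pieces.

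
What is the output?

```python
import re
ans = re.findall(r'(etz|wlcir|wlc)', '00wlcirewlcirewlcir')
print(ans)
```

['wlcir', 'wlcir', 'wlcir']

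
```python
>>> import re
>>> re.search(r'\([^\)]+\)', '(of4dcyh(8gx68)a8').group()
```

The match spans [0:15] → '(of4dcyh(8gx68)'.

'(of4dcyh(8gx68)'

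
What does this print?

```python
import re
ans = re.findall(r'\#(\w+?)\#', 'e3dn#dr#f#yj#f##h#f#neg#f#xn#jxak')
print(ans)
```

['dr', 'yj', 'h', 'neg', 'xn']

Scanning left to right: at [4:8] match '#dr#', group 1 = 'dr'; at [9:13] match '#yj#', group 1 = 'yj'; at [15:18] match '#h#', group 1 = 'h'; at [19:24] match '#neg#', group 1 = 'neg'; at [25:29] match '#xn#', group 1 = 'xn'.
Because there's exactly one group, `findall` drops the full match and keeps group 1 from each hit.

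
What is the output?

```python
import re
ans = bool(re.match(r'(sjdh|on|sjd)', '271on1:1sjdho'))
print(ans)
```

False

With `match`, the pattern is implicitly anchored at the beginning.
Here the string doesn't start with a match, so the call returns None, and `bool(None)` is False.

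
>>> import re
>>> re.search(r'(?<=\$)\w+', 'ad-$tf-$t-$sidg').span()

(4, 6)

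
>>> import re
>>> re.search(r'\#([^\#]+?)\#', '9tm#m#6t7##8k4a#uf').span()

`search` walks the string left to right and returns the first match it finds.
The match spans [3:6] → '#m#'.
Captured: group 1 = 'm'.

(3, 6)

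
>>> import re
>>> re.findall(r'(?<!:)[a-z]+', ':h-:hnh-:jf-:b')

Because the assertion is negative and zero-width, positions next to the forbidden text are skipped.
Matches: at [5:7] → 'nh'; at [10:11] → 'f'.
No capturing groups, so `findall` returns the 2 full match strings.

['nh', 'f']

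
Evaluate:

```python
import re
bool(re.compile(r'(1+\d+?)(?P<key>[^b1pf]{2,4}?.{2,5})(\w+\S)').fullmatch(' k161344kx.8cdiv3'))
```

Pattern: one or more of the literal '1', then one or more of a digit (lazy) (captured); then 2 to 4 of any character except [b1pf] (lazy), then 2 to 5 of any character (captured as 'key'); then one or more of a word character, then a non-whitespace character (captured).
For `fullmatch`, every character of the input must be accounted for by the pattern.
Here there's no way to consume every character, so the call returns None, and `bool(None)` is False.

False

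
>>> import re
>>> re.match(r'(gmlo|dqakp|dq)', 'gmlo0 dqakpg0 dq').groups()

('gmlo',)

The match spans [0:4] → 'gmlo'.
Captured: group 1 = 'gmlo'.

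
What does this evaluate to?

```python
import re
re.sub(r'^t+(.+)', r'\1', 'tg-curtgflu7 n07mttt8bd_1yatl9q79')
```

'g-curtgflu7 n07mttt8bd_1yatl9q79'

Pattern: anchored at the start of the string; then one or more of a literal 't'; then one or more of any character (captured).
Matches: at [0:33] → 'tg-curtgflu7 n07mttt8bd_1yatl9q79'.
The replacement refers to a captured group, so each match is rewritten using its own captured text.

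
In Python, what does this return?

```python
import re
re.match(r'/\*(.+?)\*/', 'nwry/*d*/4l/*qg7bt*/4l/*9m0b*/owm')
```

`match` is anchored at position 0; if the pattern doesn't fit there, it returns None.
Here the pattern fails at index 0, so the call returns None.

None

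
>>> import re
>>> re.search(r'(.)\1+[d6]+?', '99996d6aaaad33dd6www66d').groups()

The match spans [0:5] → '99996'.
Captured: group 1 = '9'.

('9',)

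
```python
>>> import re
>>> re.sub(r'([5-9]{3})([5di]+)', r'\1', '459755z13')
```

The pattern matches exactly 3 of a character in [5-9] (captured); then one or more of one of [5di] (captured).
Each match is replaced using the text its own group 1 captured.

'4597z13'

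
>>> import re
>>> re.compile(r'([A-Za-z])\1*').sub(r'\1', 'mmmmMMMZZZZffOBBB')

`\1` is not a pattern — it's the concrete string captured by group 1, re-applied verbatim.
Matches: at [0:4] → 'mmmm'; at [4:7] → 'MMM'; at [7:11] → 'ZZZZ'; at [11:13] → 'ff'; at [13:14] → 'O'; ….
Each match is replaced using the text its own group 1 captured.

'mMZfOB'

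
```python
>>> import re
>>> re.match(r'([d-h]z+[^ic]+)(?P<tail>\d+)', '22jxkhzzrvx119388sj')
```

This matches a character in [d-h], then one or more of a literal 'z', then one or more of any character except [ic] (captured); then one or more of a digit (captured as 'tail').
`re.match` only tries the pattern at the start of the string.
Here the string doesn't start with a match, so the call returns None.

None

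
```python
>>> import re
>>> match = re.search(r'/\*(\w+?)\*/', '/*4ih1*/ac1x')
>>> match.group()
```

Unlike `match`, `search` isn't anchored — it looks for the pattern anywhere in the string.
The match spans [0:8] → '/*4ih1*/'.
Captured: group 1 = '4ih1'.

'/*4ih1*/'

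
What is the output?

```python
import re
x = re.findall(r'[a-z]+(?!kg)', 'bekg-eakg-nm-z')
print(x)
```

['bekg', 'eakg', 'nm', 'z']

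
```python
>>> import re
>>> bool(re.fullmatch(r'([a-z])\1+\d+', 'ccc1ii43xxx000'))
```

False

The backreference `\1` re-matches whatever the first group consumed, character for character.
`re.fullmatch` is like wrapping the pattern in `^…$` (in single-line mode).
Here the pattern can't cover the whole string, so the call returns None, and `bool(None)` is False.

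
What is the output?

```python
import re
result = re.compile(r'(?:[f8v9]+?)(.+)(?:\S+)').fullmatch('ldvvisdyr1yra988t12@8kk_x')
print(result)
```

None

For `fullmatch`, every character of the input must be accounted for by the pattern.
Here there's no way to consume every character, so the call returns None.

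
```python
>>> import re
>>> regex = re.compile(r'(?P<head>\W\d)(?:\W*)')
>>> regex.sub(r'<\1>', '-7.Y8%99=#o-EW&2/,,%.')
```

'<-7>Y8<%9>9=#o-EW<&2>'

The pattern matches a non-word character, then a digit (captured as 'head'); then zero or more of a non-word character (non-capturing group).
Matches: at [0:3] → '-7.'; at [5:7] → '%9'; at [14:21] → '&2/,,%.'.
Each match is replaced using the text its own group 1 captured.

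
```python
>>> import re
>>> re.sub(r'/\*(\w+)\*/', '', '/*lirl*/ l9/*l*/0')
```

' l90'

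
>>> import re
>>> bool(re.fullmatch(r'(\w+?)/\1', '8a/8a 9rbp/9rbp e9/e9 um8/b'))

False

For `fullmatch`, every character of the input must be accounted for by the pattern.
Here the pattern can't cover the whole string, so the call returns None, and `bool(None)` is False.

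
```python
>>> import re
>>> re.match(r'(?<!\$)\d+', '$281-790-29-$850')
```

None

`match` is anchored at position 0; if the pattern doesn't fit there, it returns None.
Here the pattern fails at index 0, so the call returns None.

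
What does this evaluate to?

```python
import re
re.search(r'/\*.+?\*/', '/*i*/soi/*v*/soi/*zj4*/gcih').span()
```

(0, 5)

The match spans [0:5] → '/*i*/'.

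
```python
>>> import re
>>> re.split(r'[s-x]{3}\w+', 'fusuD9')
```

['f', '']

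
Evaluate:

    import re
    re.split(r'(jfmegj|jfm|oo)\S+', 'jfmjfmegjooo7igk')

`re.split` interleaves the captured-group text with the surrounding fragments.

['', 'jfm', '']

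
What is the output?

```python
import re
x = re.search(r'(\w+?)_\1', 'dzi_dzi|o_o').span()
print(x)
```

A backreference is literal: `\1` must see the identical characters the first group matched.
`search` walks the string left to right and returns the first match it finds.
The match spans [0:7] → 'dzi_dzi'.
Captured: group 1 = 'dzi'.

(0, 7)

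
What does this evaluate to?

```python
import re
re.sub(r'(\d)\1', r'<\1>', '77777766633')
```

'<7><7><7><6>6<3>'

`\1` has to match the exact text group 1 already captured.
Each match is replaced using the text its own group 1 captured.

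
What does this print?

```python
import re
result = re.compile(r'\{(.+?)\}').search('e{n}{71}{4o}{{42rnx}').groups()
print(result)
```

The match spans [1:4] → '{n}'.
Captured: group 1 = 'n'.

('n',)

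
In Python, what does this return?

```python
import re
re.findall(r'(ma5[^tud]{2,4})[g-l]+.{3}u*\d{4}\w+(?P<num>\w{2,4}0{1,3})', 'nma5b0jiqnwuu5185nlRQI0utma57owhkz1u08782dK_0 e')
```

[('ma5b0j', 'K_0')]

`findall` packs the 2 group values into a tuple for every match.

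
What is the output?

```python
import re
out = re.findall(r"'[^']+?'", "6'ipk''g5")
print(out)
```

["'ipk'"]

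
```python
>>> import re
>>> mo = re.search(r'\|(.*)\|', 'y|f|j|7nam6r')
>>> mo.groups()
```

('f|j',)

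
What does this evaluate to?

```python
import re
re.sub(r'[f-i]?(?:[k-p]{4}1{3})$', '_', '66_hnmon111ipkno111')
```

'66_hnmon111_'

`sub` substitutes '_' at each match site.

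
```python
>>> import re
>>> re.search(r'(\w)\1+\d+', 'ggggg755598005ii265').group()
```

'ggggg755598005'

A backreference is literal: `\1` must see the identical characters the first group matched.
The match spans [0:14] → 'ggggg755598005'.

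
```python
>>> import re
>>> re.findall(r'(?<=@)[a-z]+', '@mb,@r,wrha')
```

The `(?=…)`/`(?<=…)` assertion just peeks at neighbouring text; it doesn't advance the match position.
Walking the string: at [1:3] → 'mb'; at [5:6] → 'r'.
`findall` yields the raw match text (2 of them) because the pattern has no groups.

['mb', 'r']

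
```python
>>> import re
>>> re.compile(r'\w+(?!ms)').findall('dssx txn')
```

['dssx', 'txn']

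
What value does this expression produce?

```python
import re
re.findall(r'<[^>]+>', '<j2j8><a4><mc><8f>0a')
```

['<j2j8>', '<a4>', '<mc>', '<8f>']

Walking the string: at [0:6] → '<j2j8>'; at [6:10] → '<a4>'; at [10:14] → '<mc>'; at [14:18] → '<8f>'.
`findall` yields the raw match text (4 of them) because the pattern has no groups.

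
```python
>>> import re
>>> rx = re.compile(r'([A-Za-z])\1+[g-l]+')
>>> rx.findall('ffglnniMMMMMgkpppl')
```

After group 1 captures some text, `\1` only succeeds where that same text appears again.
`findall` collects group 1 from each match (4 total).

['f', 'n', 'M', 'p']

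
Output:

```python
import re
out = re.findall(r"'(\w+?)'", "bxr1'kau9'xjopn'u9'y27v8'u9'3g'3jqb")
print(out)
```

['kau9', 'u9', 'u9']

Scanning left to right: at [4:10] match "'kau9'", group 1 = 'kau9'; at [15:19] match "'u9'", group 1 = 'u9'; at [24:28] match "'u9'", group 1 = 'u9'.
One capturing group, so `findall` returns just the captured substring from each match — 3 in all.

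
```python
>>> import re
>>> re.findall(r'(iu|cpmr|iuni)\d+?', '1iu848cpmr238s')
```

['iu', 'cpmr']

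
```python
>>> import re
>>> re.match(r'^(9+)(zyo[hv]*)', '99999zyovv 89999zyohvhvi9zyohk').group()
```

'99999zyovv'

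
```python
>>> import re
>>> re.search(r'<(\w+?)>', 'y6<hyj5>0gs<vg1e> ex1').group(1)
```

'hyj5'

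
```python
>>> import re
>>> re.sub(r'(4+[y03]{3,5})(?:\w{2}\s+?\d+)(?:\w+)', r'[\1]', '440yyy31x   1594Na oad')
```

'[440yyy3] oad'

The pattern matches one or more of the literal '4', then 3 to 5 of one of [y03] (captured); then exactly 2 of a word character, then one or more of whitespace (lazy), then one or more of a digit (non-capturing group); then one or more of a word character (non-capturing group).
Matches: at [0:18] → '440yyy31x   1594Na'.
Each match is replaced using the text its own group 1 captured.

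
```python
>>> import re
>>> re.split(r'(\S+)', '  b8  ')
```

['  ', 'b8', '  ']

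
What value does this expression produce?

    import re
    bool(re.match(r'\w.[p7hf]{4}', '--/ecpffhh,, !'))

False

`match` is anchored at position 0; if the pattern doesn't fit there, it returns None.
Here the pattern fails at index 0, so the call returns None, and `bool(None)` is False.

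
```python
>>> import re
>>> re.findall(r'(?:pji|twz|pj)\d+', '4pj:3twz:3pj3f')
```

['pj3']

Walking the string: at [10:13] → 'pj3'.
No capturing groups, so `findall` returns the 1 full match string.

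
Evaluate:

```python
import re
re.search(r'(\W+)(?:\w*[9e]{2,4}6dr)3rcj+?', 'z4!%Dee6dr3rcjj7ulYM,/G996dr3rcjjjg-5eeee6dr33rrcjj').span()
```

(2, 14)

A non-greedy quantifier consumes as few characters as it can — just enough that the remainder of the pattern still matches from where it stops; whatever follows it matches normally.
The match spans [2:14] → '!%Dee6dr3rcj'.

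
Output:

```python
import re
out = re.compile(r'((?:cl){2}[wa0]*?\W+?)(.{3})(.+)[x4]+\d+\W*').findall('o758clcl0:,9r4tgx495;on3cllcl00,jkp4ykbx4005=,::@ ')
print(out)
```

`findall` packs the 3 group values into a tuple for every match.

[('clcl0:', ',9r', '4tgx495;on3cllcl00,jkp4ykbx')]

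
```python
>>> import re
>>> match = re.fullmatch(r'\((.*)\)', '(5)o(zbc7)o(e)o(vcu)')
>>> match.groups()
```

The match spans [0:20] → '(5)o(zbc7)o(e)o(vcu)'.
Captured: group 1 = '5)o(zbc7)o(e)o(vcu'.

('5)o(zbc7)o(e)o(vcu',)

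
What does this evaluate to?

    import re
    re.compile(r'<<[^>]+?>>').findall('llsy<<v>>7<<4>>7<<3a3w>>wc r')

['<<v>>', '<<4>>', '<<3a3w>>']

Walking the string: at [4:9] → '<<v>>'; at [10:15] → '<<4>>'; at [16:24] → '<<3a3w>>'.
With no groups in the pattern, `findall` gives back each whole match — 3 here.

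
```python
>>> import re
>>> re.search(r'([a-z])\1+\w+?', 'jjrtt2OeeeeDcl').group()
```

The backreference `\1` re-matches whatever the first group consumed, character for character.
The match spans [0:3] → 'jjr'.

'jjr'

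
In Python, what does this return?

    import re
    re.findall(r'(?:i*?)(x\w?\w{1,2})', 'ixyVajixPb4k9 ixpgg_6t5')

['xyVa', 'xPb4', 'xpgg']

Pattern: zero or more of a literal 'i' (lazy) (non-capturing group); then a literal 'x', then optionally a word character, then 1 to 2 of a word character (captured).
With a single group, `findall` returns only what that group captured — 3 items.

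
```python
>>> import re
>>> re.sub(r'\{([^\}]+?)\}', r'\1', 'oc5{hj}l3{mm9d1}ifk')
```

Each match is replaced using the text its own group 1 captured.

'oc5hjl3mm9d1ifk'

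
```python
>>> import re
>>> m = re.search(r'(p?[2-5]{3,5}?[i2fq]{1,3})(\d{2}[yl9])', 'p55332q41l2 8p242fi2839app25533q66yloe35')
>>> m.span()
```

Pattern: optionally a literal 'p', then 3 to 5 of a character in [2-5] (lazy), then 1 to 3 of one of [i2fq] (captured); then exactly 2 of a digit, then one of [yl9] (captured).
`search` walks the string left to right and returns the first match it finds.
The match spans [0:10] → 'p55332q41l'.
Captured: group 1 = 'p55332q', group 2 = '41l'.

(0, 10)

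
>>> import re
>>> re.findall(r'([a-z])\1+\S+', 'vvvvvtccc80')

['v']

`\1` is not a pattern — it's the concrete string captured by group 1, re-applied verbatim.
`findall` collects group 1 from the one match (1 total).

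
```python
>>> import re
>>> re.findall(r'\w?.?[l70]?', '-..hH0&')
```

This matches optionally a word character, then optionally any character; then optionally one of [l70].
Walking the string: at [0:1] → '-'; at [1:2] → '.'; at [2:3] → '.'; at [3:6] → 'hH0'; at [6:7] → '&'; ….
Since nothing is captured, `findall` lists the 6 matched substrings directly.

['-', '.', '.', 'hH0', '&', '']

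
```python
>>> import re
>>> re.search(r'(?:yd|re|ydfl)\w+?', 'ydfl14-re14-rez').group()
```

The regex engine tests alternatives in the order written; an earlier branch that matches wins even if a later one would match more.
The match spans [0:3] → 'ydf'.

'ydf'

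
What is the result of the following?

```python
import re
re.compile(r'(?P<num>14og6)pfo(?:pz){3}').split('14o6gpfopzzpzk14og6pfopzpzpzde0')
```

Pattern: the literal '14o', then the literal 'g6' (captured as 'num'); then the literal 'pfo', then the literal 'pz' repeated 3 times.
Matches to split on: at [14:28] → '14og6pfopzpzpz'.
`re.split` interleaves the captured-group text with the surrounding fragments.

['14o6gpfopzzpzk', '14og6', 'de0']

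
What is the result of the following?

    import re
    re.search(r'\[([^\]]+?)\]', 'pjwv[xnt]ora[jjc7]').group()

'[xnt]'

`re.search` scans for the first position where the pattern succeeds.
The match spans [4:9] → '[xnt]'.
Captured: group 1 = 'xnt'.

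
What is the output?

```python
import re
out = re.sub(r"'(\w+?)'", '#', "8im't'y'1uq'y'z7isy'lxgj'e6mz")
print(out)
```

8im#y#y#lxgj'e6mz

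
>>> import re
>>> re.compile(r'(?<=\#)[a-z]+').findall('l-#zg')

['zg']

The `(?=…)`/`(?<=…)` assertion just peeks at neighbouring text; it doesn't advance the match position.
`findall` yields the raw match text (1 of them) because the pattern has no groups.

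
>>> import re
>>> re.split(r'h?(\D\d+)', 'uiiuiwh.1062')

This matches optionally a literal 'h'; then a non-digit, then one or more of a digit (captured).
Matches to split on: at [6:12] → 'h.1062'.
Because the pattern has a capturing group, `split` also inserts each captured text between the pieces.

['uiiuiw', '.1062', '']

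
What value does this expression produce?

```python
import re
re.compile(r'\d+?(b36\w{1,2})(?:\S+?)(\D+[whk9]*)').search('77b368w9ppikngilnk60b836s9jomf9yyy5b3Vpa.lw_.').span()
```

With the lazy modifier that quantifier settles for the fewest repetitions that let the rest of the pattern succeed (the atoms after it are unaffected and can still be greedy).
The match spans [0:18] → '77b368w9ppikngilnk'.

(0, 18)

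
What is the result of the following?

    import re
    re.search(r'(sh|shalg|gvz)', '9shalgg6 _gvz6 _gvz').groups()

Alternation tries branches left to right and keeps the first one that lets the overall match succeed at that position.
Unlike `match`, `search` isn't anchored — it looks for the pattern anywhere in the string.
The match spans [1:3] → 'sh'.
Captured: group 1 = 'sh'.

('sh',)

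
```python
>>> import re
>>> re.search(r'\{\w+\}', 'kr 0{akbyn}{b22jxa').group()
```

`re.search` tries every starting position until one works.
The match spans [4:11] → '{akbyn}'.

'{akbyn}'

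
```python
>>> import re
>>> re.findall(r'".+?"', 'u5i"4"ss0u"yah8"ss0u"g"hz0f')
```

['"4"', '"yah8"', '"g"']

With the lazy modifier that quantifier settles for the fewest repetitions that let the rest of the pattern succeed (the atoms after it are unaffected and can still be greedy).
Matches: at [3:6] → '"4"'; at [10:16] → '"yah8"'; at [20:23] → '"g"'.
With no groups in the pattern, `findall` gives back each whole match — 3 here.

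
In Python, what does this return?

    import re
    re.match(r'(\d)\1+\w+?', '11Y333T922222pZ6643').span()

(0, 3)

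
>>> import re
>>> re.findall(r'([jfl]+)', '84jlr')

['jl']

Because there's exactly one group, `findall` drops the full match and keeps group 1 from the one hit.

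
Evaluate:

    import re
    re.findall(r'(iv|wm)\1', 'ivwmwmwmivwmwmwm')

['wm', 'wm']

After group 1 captures some text, `\1` only succeeds where that same text appears again.
Because there's exactly one group, `findall` drops the full match and keeps group 1 from each hit.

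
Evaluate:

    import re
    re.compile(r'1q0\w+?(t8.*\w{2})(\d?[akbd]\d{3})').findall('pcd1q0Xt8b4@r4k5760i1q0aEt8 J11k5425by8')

[('t8b4@r4k5760i1q0aEt8 J11', 'k542')]

This matches the literal '1q0', then one or more of a word character (lazy); then the literal 't8', then zero or more of any character, then exactly 2 of a word character (captured); then optionally a digit, then one of [akbd], then exactly 3 of a digit (captured).
Scanning left to right: at [3:35] match '1q0Xt8b4@r4k5760i1q0aEt8 J11k542', groups = ('t8b4@r4k5760i1q0aEt8 J11', 'k542').
With 2 capturing groups, `findall` returns a 2-tuple per match.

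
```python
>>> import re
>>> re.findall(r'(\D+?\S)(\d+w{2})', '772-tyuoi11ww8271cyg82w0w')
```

Pattern: one or more of a non-digit (lazy), then a non-whitespace character (captured); then one or more of a digit, then exactly 2 of a literal 'w' (captured).
The `?` after the quantifier makes it lazy — it takes as little as possible before letting the rest of the pattern try.
Matches: at [3:13] match '-tyuoi11ww', groups = ('-tyuoi', '11ww').
Multiple groups make `findall` return tuples — one 2-tuple for the one match.

[('-tyuoi', '11ww')]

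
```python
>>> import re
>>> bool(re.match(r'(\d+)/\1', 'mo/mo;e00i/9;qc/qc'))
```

False

With `match`, the pattern is implicitly anchored at the beginning.
Here the pattern fails at index 0, so the call returns None, and `bool(None)` is False.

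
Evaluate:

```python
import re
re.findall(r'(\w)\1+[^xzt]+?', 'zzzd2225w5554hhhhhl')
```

`\1` is not a pattern — it's the concrete string captured by group 1, re-applied verbatim.
With a single group, `findall` returns only what that group captured — 4 items.

['z', '2', '5', 'h']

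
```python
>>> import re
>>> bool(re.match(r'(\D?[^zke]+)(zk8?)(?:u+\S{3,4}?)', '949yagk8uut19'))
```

Pattern: optionally a non-digit, then one or more of any character except [zke] (captured); then the literal 'zk', then optionally a literal '8' (captured); then one or more of a literal 'u', then 3 to 4 of a non-whitespace character (lazy) (non-capturing group).
`match` is anchored at position 0; if the pattern doesn't fit there, it returns None.
Here the string doesn't start with a match, so the call returns None, and `bool(None)` is False.

False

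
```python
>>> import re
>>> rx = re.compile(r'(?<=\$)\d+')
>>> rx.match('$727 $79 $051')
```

Because the assertion is zero-width, the text it checks is not consumed and won't appear in the result.
With `match`, the pattern is implicitly anchored at the beginning.
Here position 0 doesn't satisfy it, so the call returns None.

None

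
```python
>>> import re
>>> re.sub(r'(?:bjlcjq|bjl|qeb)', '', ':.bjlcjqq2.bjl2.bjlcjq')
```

':.q2.2.'

`|` is ordered: at each position the engine commits to the first alternative that works.
Matches: at [2:8] → 'bjlcjq'; at [11:14] → 'bjl'; at [16:22] → 'bjlcjq'.
Each match is replaced by ''.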